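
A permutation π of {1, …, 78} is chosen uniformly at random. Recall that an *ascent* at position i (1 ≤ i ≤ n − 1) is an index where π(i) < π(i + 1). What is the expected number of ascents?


Write X = Σ X_I over i = 1, …, 77, with X_I the indicator of one ascent.
There are 77 indicators.
For each fixed i, the pair (π(i), π(i+1)) is a uniformly random ordered pair of distinct values from {1, …, 78}; by symmetry P[π(i) < π(i+1)] = 1/2.
By linearity: E[X] = 77 · (1/2) = (78 − 1) · (1/2) = 77/2 ≈ 38.50000.

E[X] = 77/2 = 38.50000.


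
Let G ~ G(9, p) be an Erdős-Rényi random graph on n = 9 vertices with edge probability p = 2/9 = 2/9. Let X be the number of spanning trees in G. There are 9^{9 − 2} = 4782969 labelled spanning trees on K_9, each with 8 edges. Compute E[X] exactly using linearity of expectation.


K_9 has 9^{9 − 2} = 4782969 labelled spanning trees.
For each such spanning tree H, let X_H = 1 if all 8 edges of H are present in G. Then P[X_H = 1] = p^{8} = (2/9)^{8} = 256/43046721.
By linearity of expectation: E[X] = Σ_H E[X_H] = 4782969 · p^{8} = 4782969 · 256/43046721 = 256/9.
Numerically: E[X] ≈ 28.444.

E[X] = 4782969 · (2/9)^{8} = 256/9 ≈ 28.444.


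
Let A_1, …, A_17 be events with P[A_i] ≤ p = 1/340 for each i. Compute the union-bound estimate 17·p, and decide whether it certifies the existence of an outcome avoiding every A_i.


Union bound: P[∪_{i=1}^{17} A_i] ≤ Σ_i P[A_i] ≤ 17·p = 17·(1/340) = 1/20.
Numerically: 1/20 ≈ 0.050.
Is 1/20 < 1? YES.
Since P[∪ A_i] ≤ 1/20 < 1, the complement has P[∩ A_i^c] ≥ 1 − 1/20 = 19/20 > 0, so some outcome avoids every A_i.

17·p = 1/20 ≈ 0.050; existence CERTIFIED by the union bound.


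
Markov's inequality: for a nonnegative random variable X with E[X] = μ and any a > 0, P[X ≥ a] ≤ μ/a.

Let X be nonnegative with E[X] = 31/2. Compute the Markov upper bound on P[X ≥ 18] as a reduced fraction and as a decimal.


μ = E[X] = 31/2, a = 18.
Markov: P[X ≥ 18] ≤ μ/a = (31/2)/18 = 31/36.
Numerically: ≈ 0.861.
(Since a = 18 > μ = 15.500, the bound 31/36 is < 1 and informative.)

P[X ≥ 18] ≤ 31/36 ≈ 0.861.


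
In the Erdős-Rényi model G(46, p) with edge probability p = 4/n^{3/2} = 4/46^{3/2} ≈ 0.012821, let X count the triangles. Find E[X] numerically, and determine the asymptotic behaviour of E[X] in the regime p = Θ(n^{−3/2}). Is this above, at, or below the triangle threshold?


Number of potential triangles: C(46, 3) = 15180.
Each occurs with probability p³ ≈ (0.012821)³ ≈ 2.10751042e-06.
By linearity: E[X] = C(46, 3)·p³ ≈ 15180 · 2.10751042e-06 ≈ 0.031992.
Since α = 3/2 > 1, p = c/n^{3/2} = o(1/n) is below the triangle threshold p ~ 1/n. Asymptotically E[X] ~ (c³/6)·n^{3(1−α)} = (4³/6)·n^{-1.5} → 0, so by Markov's inequality G has no triangles w.h.p.

E[X] ≈ 0.031992; in regime p = Θ(1/n^{3/2}) E[X] tends to 0 (below the triangle threshold p ~ 1/n).


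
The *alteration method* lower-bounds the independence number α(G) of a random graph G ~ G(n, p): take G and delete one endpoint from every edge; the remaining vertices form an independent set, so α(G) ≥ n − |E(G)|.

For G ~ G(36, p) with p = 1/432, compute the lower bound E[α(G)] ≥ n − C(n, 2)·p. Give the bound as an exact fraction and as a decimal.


E[|E(G)|] = C(36, 2)·p = 630 · (1/432) = 35/24.
E[α(G)] ≥ n − E[|E(G)|] = 36 − 35/24 = 829/24.
Numerically: ≈ 34.542.
(This is only a lower bound; the true E[α(G)] may be larger.)

E[α(G)] ≥ 829/24 ≈ 34.542.


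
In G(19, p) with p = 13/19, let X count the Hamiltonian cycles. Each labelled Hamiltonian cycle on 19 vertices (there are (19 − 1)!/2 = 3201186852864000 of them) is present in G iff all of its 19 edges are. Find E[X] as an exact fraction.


K_19 has (19 − 1)!/2 = 3201186852864000 labelled Hamiltonian cycles.
For each such Hamiltonian cycle H, let X_H = 1 if all 19 edges of H are present in G. Then P[X_H = 1] = p^{19} = (13/19)^{19} = 1461920290375446110677/1978419655660313589123979.
Summing the indicators: E[X] = Σ_H E[X_H] = 3201186852864000 · p^{19} = 3201186852864000 · 1461920290375446110677/1978419655660313589123979 = 4679880013484999364018134658428928000/1978419655660313589123979.
Numerically: E[X] ≈ 2.37e+12.

E[X] = 3201186852864000 · (13/19)^{19} = 4679880013484999364018134658428928000/1978419655660313589123979 ≈ 2.37e+12.


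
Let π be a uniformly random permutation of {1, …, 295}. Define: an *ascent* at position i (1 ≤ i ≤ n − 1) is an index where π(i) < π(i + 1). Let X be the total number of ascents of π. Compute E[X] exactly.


Write X = Σ X_I over i = 1, …, 294, with X_I the indicator of one ascent.
There are 294 indicators.
For each fixed i, the pair (π(i), π(i+1)) is a uniformly random ordered pair of distinct values from {1, …, 295}; by symmetry P[π(i) < π(i+1)] = 1/2.
By linearity: E[X] = 294 · (1/2) = (295 − 1) · (1/2) = 147 ≈ 147.000000.

E[X] = 147 = 147.000000.


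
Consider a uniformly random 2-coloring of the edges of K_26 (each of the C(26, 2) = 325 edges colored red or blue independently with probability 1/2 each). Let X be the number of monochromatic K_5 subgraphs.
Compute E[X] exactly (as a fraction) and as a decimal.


Let X = Σ_S X_S over the C(26, 5) = 65780 subsets S of size 5, where X_S = 1 if the K_5 on S is monochromatic.
For a fixed S, the K_5 on S has C(5, 2) = 10 edges. P[all 10 edges red] = (1/2)^10, and likewise for blue, so P[monochromatic] = 2·(1/2)^10 = 2^{1 − 10} = 1/512.
By linearity of expectation: E[X] = C(26, 5) · 2^{1 − 10} = 65780 · 1/512 = 16445/128.
Numerically: E[X] ≈ 128.47656.

E[X] = C(26,5)·2^(1−C(5,2)) = 16445/128 ≈ 128.47656.


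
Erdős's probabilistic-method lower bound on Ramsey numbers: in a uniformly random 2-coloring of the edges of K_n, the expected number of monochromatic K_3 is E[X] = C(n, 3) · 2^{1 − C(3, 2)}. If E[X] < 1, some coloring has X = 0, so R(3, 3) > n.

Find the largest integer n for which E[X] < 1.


We need C(n, 3) · 2^{1 − 3} < 1, i.e. C(n, 3) < 2^{3 − 1} = 4.
Check values of n near the boundary:
  n = 3: C(3, 3) = 1; 1 < 4? YES
  n = 4: C(4, 3) = 4; 4 < 4? NO
The largest n with C(n, 3) < 4 is n = 3 (where E[X] = 1/4 ≈ 0.250). Hence R(3, 3) > 3, i.e. R(3, 3) ≥ 4.

Largest n = 3; hence R(3, 3) > 3.


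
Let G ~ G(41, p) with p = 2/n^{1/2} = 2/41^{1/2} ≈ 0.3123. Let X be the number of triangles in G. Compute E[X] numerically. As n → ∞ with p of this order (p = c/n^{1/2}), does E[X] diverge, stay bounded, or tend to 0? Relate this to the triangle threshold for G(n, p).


Number of potential triangles: C(41, 3) = 10660.
Each occurs with probability p³ ≈ (0.3123)³ ≈ 3.047293e-02.
By linearity: E[X] = C(41, 3)·p³ ≈ 10660 · 3.047293e-02 ≈ 324.8414.
Since α = 1/2 < 1, p = c/n^{1/2} ≫ 1/n is above the triangle threshold p ~ 1/n. Asymptotically E[X] ~ (c³/6)·n^{3(1−α)} = (2³/6)·n^{1.5} → ∞; triangles are abundant w.h.p.

E[X] ≈ 324.8414; in regime p = Θ(1/n^{1/2}) E[X] diverges (above the triangle threshold p ~ 1/n).


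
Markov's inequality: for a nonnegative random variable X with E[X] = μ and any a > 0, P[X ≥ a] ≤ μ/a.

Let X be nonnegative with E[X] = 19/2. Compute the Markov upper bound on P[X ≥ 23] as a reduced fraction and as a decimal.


μ = E[X] = 19/2, a = 23.
Markov: P[X ≥ 23] ≤ μ/a = (19/2)/23 = 19/46.
Numerically: ≈ 0.41304.
(Since a = 23 > μ = 9.50000, the bound 19/46 is < 1 and informative.)

P[X ≥ 23] ≤ 19/46 ≈ 0.41304.


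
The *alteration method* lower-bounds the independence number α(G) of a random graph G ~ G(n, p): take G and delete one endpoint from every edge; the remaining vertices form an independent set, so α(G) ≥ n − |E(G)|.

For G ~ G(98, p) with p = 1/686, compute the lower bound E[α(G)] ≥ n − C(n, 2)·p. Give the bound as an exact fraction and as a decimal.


E[|E(G)|] = C(98, 2)·p = 4753 · (1/686) = 97/14.
E[α(G)] ≥ n − E[|E(G)|] = 98 − 97/14 = 1275/14.
Numerically: ≈ 91.071429.
(This is only a lower bound; the true E[α(G)] may be larger.)

E[α(G)] ≥ 1275/14 ≈ 91.071429.


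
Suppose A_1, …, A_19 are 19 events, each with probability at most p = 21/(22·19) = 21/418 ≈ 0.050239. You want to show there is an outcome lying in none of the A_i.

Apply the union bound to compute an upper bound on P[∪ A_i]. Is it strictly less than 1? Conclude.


Union bound: P[∪_{i=1}^{19} A_i] ≤ Σ_i P[A_i] ≤ 19·p = 19·(21/418) = 21/22.
Numerically: 21/22 ≈ 0.954545.
Is 21/22 < 1? YES.
Since P[∪ A_i] ≤ 21/22 < 1, the complement has P[∩ A_i^c] ≥ 1 − 21/22 = 1/22 > 0, so some outcome avoids every A_i.

19·p = 21/22 ≈ 0.954545; existence CERTIFIED by the union bound.


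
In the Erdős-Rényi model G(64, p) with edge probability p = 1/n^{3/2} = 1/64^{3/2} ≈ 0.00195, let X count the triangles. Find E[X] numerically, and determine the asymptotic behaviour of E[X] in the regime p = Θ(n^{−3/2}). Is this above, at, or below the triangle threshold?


Number of potential triangles: C(64, 3) = 41664.
Each occurs with probability p³ ≈ (0.00195)³ ≈ 7.45058e-09.
By linearity: E[X] = C(64, 3)·p³ ≈ 41664 · 7.45058e-09 ≈ 0.000.
Since α = 3/2 > 1, p = c/n^{3/2} = o(1/n) is below the triangle threshold p ~ 1/n. Asymptotically E[X] ~ (c³/6)·n^{3(1−α)} = (1³/6)·n^{-1.5} → 0, so by Markov's inequality G has no triangles w.h.p.

E[X] ≈ 0.000; in regime p = Θ(1/n^{3/2}) E[X] tends to 0 (below the triangle threshold p ~ 1/n).


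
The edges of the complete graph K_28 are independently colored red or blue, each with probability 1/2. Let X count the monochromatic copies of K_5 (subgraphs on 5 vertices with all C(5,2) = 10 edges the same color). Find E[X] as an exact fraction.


Let X = Σ_S X_S over the C(28, 5) = 98280 subsets S of size 5, where X_S = 1 if the K_5 on S is monochromatic.
For a fixed S, the K_5 on S has C(5, 2) = 10 edges. P[all 10 edges red] = (1/2)^10, and likewise for blue, so P[monochromatic] = 2·(1/2)^10 = 2^{1 − 10} = 1/512.
By linearity of expectation: E[X] = C(28, 5) · 2^{1 − 10} = 98280 · 1/512 = 12285/64.
Numerically: E[X] ≈ 191.953.

E[X] = C(28,5)·2^(1−C(5,2)) = 12285/64 ≈ 191.953.


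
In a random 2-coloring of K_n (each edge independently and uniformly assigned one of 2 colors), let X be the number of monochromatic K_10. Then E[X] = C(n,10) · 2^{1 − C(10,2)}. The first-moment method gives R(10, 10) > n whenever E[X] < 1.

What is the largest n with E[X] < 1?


We need C(n, 10) · 2^{1 − 45} < 1, i.e. C(n, 10) < 2^{45 − 1} = 17592186044416.
Check values of n near the boundary:
  n = 94: C(94, 10) = 9041256841903; 9041256841903 < 17592186044416? YES
  n = 95: C(95, 10) = 10104934117421; 10104934117421 < 17592186044416? YES
  n = 96: C(96, 10) = 11279926456656; 11279926456656 < 17592186044416? YES
  n = 97: C(97, 10) = 12576469727536; 12576469727536 < 17592186044416? YES
  n = 98: C(98, 10) = 14005614014756; 14005614014756 < 17592186044416? YES
  n = 99: C(99, 10) = 15579278510796; 15579278510796 < 17592186044416? YES
  n = 100: C(100, 10) = 17310309456440; 17310309456440 < 17592186044416? YES
  n = 101: C(101, 10) = 19212541264840; 19212541264840 < 17592186044416? NO
The largest n with C(n, 10) < 17592186044416 is n = 100 (where E[X] = 2163788682055/2199023255552 ≈ 0.98398). Hence R(10, 10) > 100, i.e. R(10, 10) ≥ 101.

Largest n = 100; hence R(10, 10) > 100.


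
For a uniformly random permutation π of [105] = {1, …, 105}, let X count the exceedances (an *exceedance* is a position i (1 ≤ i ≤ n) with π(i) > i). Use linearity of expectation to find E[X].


Write X = Σ_{i=1}^{105} X_i, where X_i = 1_{π(i) > i}.
For each fixed i, π(i) is uniform over {1, …, 105} (marginal of a uniform permutation), so P[π(i) > i] = (n − i)/n. Summing: Σ_{i=1}^{105} (n − i)/n = (0 + 1 + … + 104)/105 = 105(105 − 1)/(2·105) = (105 − 1)/2.
Hence E[X] = Σ_{i=1}^{105} (105 − i)/105 = 52 ≈ 52.00000.

E[X] = 52 = 52.00000.


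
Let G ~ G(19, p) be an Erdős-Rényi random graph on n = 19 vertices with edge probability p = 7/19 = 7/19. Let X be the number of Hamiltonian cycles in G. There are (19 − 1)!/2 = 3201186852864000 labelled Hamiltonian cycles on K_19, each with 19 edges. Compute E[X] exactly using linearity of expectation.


K_19 has (19 − 1)!/2 = 3201186852864000 labelled Hamiltonian cycles.
For each such Hamiltonian cycle H, let X_H = 1 if all 19 edges of H are present in G. Then P[X_H = 1] = p^{19} = (7/19)^{19} = 11398895185373143/1978419655660313589123979.
Summing the indicators: E[X] = Σ_H E[X_H] = 3201186852864000 · p^{19} = 3201186852864000 · 11398895185373143/1978419655660313589123979 = 36489993404591253525678231552000/1978419655660313589123979.
Numerically: E[X] ≈ 1.844e+07.

E[X] = 3201186852864000 · (7/19)^{19} = 36489993404591253525678231552000/1978419655660313589123979 ≈ 1.844e+07.


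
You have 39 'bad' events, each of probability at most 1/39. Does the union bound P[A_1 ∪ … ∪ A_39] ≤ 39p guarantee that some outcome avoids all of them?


Union bound: P[∪_{i=1}^{39} A_i] ≤ Σ_i P[A_i] ≤ 39·p = 39·(1/39) = 1.
Numerically: 1 ≈ 1.0000000.
Is 1 < 1? NO.
Since the bound 1 is ≥ 1, the union bound is uninformative here; it does NOT by itself certify existence.

39·p = 1 ≈ 1.0000000; existence NOT certified by the union bound.


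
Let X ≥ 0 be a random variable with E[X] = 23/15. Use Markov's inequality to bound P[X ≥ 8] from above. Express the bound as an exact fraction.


μ = E[X] = 23/15, a = 8.
Markov: P[X ≥ 8] ≤ μ/a = (23/15)/8 = 23/120.
Numerically: ≈ 0.1917.
(Since a = 8 > μ = 1.5333, the bound 23/120 is < 1 and informative.)

P[X ≥ 8] ≤ 23/120 ≈ 0.1917.


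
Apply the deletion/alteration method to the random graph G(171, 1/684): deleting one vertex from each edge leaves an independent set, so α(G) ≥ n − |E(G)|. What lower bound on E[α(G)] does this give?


E[|E(G)|] = C(171, 2)·p = 14535 · (1/684) = 85/4.
E[α(G)] ≥ n − E[|E(G)|] = 171 − 85/4 = 599/4.
Numerically: ≈ 149.750.
(This is only a lower bound; the true E[α(G)] may be larger.)

E[α(G)] ≥ 599/4 ≈ 149.750.


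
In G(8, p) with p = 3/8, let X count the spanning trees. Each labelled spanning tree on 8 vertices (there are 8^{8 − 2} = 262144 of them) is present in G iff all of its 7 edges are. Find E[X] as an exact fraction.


K_8 has 8^{8 − 2} = 262144 labelled spanning trees.
For each such spanning tree H, let X_H = 1 if all 7 edges of H are present in G. Then P[X_H = 1] = p^{7} = (3/8)^{7} = 2187/2097152.
By linearity of expectation: E[X] = Σ_H E[X_H] = 262144 · p^{7} = 262144 · 2187/2097152 = 2187/8.
Numerically: E[X] ≈ 273.

E[X] = 262144 · (3/8)^{7} = 2187/8 ≈ 273.


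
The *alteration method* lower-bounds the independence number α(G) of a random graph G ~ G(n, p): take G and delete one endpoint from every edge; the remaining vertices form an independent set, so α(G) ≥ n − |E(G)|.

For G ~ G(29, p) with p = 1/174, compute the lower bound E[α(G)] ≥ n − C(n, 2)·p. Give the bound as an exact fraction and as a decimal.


E[|E(G)|] = C(29, 2)·p = 406 · (1/174) = 7/3.
E[α(G)] ≥ n − E[|E(G)|] = 29 − 7/3 = 80/3.
Numerically: ≈ 26.666667.
(This is only a lower bound; the true E[α(G)] may be larger.)

E[α(G)] ≥ 80/3 ≈ 26.666667.


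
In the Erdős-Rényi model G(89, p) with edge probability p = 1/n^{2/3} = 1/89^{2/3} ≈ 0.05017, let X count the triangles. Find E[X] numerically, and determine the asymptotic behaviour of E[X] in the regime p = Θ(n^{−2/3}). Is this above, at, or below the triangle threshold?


Number of potential triangles: C(89, 3) = 113564.
Each occurs with probability p³ ≈ (0.05017)³ ≈ 1.262467e-04.
By linearity: E[X] = C(89, 3)·p³ ≈ 113564 · 1.262467e-04 ≈ 14.3371.
Since α = 2/3 < 1, p = c/n^{2/3} ≫ 1/n is above the triangle threshold p ~ 1/n. Asymptotically E[X] ~ (c³/6)·n^{3(1−α)} = (1³/6)·n^{1} → ∞; triangles are abundant w.h.p.

E[X] ≈ 14.3371; in regime p = Θ(1/n^{2/3}) E[X] diverges (above the triangle threshold p ~ 1/n).


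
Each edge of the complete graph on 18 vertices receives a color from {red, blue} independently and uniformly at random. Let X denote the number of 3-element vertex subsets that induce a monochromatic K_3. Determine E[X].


Let X = Σ_S X_S over the C(18, 3) = 816 subsets S of size 3, where X_S = 1 if the K_3 on S is monochromatic.
For a fixed S, the K_3 on S has C(3, 2) = 3 edges. P[all 3 edges red] = (1/2)^3, and likewise for blue, so P[monochromatic] = 2·(1/2)^3 = 2^{1 − 3} = 1/4.
By linearity: E[X] = C(18, 3) · 2^{1 − 3} = 816 · 1/4 = 204.
Numerically: E[X] ≈ 204.0000.

E[X] = C(18,3)·2^(1−C(3,2)) = 204 ≈ 204.0000.


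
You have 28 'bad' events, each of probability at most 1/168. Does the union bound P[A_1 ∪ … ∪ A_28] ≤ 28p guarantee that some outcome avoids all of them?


Union bound: P[∪_{i=1}^{28} A_i] ≤ Σ_i P[A_i] ≤ 28·p = 28·(1/168) = 1/6.
Numerically: 1/6 ≈ 0.167.
Is 1/6 < 1? YES.
Since P[∪ A_i] ≤ 1/6 < 1, the complement has P[∩ A_i^c] ≥ 1 − 1/6 = 5/6 > 0, so some outcome avoids every A_i.

28·p = 1/6 ≈ 0.167; existence CERTIFIED by the union bound.


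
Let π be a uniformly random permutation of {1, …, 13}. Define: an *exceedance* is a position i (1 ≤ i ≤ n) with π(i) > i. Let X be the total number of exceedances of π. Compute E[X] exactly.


Write X = Σ_{i=1}^{13} X_i, where X_i = 1_{π(i) > i}.
For each fixed i, π(i) is uniform over {1, …, 13} (marginal of a uniform permutation), so P[π(i) > i] = (n − i)/n. Summing: Σ_{i=1}^{13} (n − i)/n = (0 + 1 + … + 12)/13 = 13(13 − 1)/(2·13) = (13 − 1)/2.
Hence E[X] = Σ_{i=1}^{13} (13 − i)/13 = 6 ≈ 6.000.

E[X] = 6 = 6.000.


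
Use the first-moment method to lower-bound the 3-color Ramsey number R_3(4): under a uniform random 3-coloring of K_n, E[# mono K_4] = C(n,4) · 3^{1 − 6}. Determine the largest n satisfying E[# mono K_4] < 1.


We need C(n, 4) · 3^{1 − 6} < 1, i.e. C(n, 4) < 3^{6 − 1} = 243.
Check values of n near the boundary:
  n = 9: C(9, 4) = 126; 126 < 243? YES
  n = 10: C(10, 4) = 210; 210 < 243? YES
  n = 11: C(11, 4) = 330; 330 < 243? NO
  n = 12: C(12, 4) = 495; 495 < 243? NO
The largest n with C(n, 4) < 243 is n = 10 (where E[X] = 70/81 ≈ 0.8641975). Hence R_3(4) > 10, i.e. R_3(4) ≥ 11.

Largest n = 10; hence R_3(4) > 10.


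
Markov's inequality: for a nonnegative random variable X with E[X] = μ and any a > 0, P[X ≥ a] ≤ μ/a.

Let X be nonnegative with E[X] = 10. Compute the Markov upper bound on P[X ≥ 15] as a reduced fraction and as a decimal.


μ = E[X] = 10, a = 15.
Markov: P[X ≥ 15] ≤ μ/a = (10)/15 = 2/3.
Numerically: ≈ 0.666667.
(Since a = 15 > μ = 10.000000, the bound 2/3 is < 1 and informative.)

P[X ≥ 15] ≤ 2/3 ≈ 0.666667.


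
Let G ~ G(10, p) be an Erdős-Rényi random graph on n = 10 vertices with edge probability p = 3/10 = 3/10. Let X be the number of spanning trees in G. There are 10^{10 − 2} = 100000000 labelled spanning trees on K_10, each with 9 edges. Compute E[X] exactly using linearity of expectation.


K_10 has 10^{10 − 2} = 100000000 labelled spanning trees.
For each such spanning tree H, let X_H = 1 if all 9 edges of H are present in G. Then P[X_H = 1] = p^{9} = (3/10)^{9} = 19683/1000000000.
By linearity: E[X] = Σ_H E[X_H] = 100000000 · p^{9} = 100000000 · 19683/1000000000 = 19683/10.
Numerically: E[X] ≈ 1968.

E[X] = 100000000 · (3/10)^{9} = 19683/10 ≈ 1968.


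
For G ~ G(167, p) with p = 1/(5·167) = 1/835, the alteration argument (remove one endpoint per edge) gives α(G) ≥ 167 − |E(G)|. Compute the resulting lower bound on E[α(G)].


E[|E(G)|] = C(167, 2)·p = 13861 · (1/835) = 83/5.
E[α(G)] ≥ n − E[|E(G)|] = 167 − 83/5 = 752/5.
Numerically: ≈ 150.400000.
(This is only a lower bound; the true E[α(G)] may be larger.)

E[α(G)] ≥ 752/5 ≈ 150.400000.


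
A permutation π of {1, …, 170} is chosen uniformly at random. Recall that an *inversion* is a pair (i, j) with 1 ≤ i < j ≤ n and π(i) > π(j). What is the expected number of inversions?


Write X = Σ X_I over the C(170, 2) = 14365 pairs i < j, with X_I the indicator of one inversion.
There are 14365 indicators.
For each fixed pair i < j, the values π(i) and π(j) are two distinct elements of {1, …, 170} in uniformly random order; by symmetry P[π(i) > π(j)] = 1/2.
By linearity: E[X] = 14365 · (1/2) = C(170, 2) · (1/2) = 14365/2 = 14365/2 ≈ 7182.5000.

E[X] = 14365/2 = 7182.5000.


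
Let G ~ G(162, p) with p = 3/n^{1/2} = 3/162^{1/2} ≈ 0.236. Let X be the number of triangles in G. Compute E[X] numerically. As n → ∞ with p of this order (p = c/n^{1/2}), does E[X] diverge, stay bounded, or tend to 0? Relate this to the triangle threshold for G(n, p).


Number of potential triangles: C(162, 3) = 695520.
Each occurs with probability p³ ≈ (0.236)³ ≈ 1.30946e-02.
By linearity: E[X] = C(162, 3)·p³ ≈ 695520 · 1.30946e-02 ≈ 9107.535.
Since α = 1/2 < 1, p = c/n^{1/2} ≫ 1/n is above the triangle threshold p ~ 1/n. Asymptotically E[X] ~ (c³/6)·n^{3(1−α)} = (3³/6)·n^{1.5} → ∞; triangles are abundant w.h.p.

E[X] ≈ 9107.535; in regime p = Θ(1/n^{1/2}) E[X] diverges (above the triangle threshold p ~ 1/n).


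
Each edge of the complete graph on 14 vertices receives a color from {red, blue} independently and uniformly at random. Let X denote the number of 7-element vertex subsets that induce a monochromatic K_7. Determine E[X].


Let X = Σ_S X_S over the C(14, 7) = 3432 subsets S of size 7, where X_S = 1 if the K_7 on S is monochromatic.
For a fixed S, the K_7 on S has C(7, 2) = 21 edges. P[all 21 edges red] = (1/2)^21, and likewise for blue, so P[monochromatic] = 2·(1/2)^21 = 2^{1 − 21} = 1/1048576.
By linearity of expectation: E[X] = C(14, 7) · 2^{1 − 21} = 3432 · 1/1048576 = 429/131072.
Numerically: E[X] ≈ 0.003.

E[X] = C(14,7)·2^(1−C(7,2)) = 429/131072 ≈ 0.003.


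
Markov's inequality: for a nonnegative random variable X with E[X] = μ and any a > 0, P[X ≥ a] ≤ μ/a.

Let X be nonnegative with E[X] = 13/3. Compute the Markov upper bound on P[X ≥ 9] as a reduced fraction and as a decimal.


μ = E[X] = 13/3, a = 9.
Markov: P[X ≥ 9] ≤ μ/a = (13/3)/9 = 13/27.
Numerically: ≈ 0.48148.
(Since a = 9 > μ = 4.33333, the bound 13/27 is < 1 and informative.)

P[X ≥ 9] ≤ 13/27 ≈ 0.48148.


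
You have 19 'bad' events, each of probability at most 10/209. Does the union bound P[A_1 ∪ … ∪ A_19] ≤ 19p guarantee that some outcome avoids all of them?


Union bound: P[∪_{i=1}^{19} A_i] ≤ Σ_i P[A_i] ≤ 19·p = 19·(10/209) = 10/11.
Numerically: 10/11 ≈ 0.9090909.
Is 10/11 < 1? YES.
Since P[∪ A_i] ≤ 10/11 < 1, the complement has P[∩ A_i^c] ≥ 1 − 10/11 = 1/11 > 0, so some outcome avoids every A_i.

19·p = 10/11 ≈ 0.9090909; existence CERTIFIED by the union bound.


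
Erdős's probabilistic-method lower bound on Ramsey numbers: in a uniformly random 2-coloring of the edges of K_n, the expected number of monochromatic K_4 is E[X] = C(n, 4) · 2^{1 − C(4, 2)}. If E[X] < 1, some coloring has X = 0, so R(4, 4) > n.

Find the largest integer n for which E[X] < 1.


We need C(n, 4) · 2^{1 − 6} < 1, i.e. C(n, 4) < 2^{6 − 1} = 32.
Check values of n near the boundary:
  n = 4: C(4, 4) = 1; 1 < 32? YES
  n = 5: C(5, 4) = 5; 5 < 32? YES
  n = 6: C(6, 4) = 15; 15 < 32? YES
  n = 7: C(7, 4) = 35; 35 < 32? NO
  n = 8: C(8, 4) = 70; 70 < 32? NO
The largest n with C(n, 4) < 32 is n = 6 (where E[X] = 15/32 ≈ 0.4688). Hence R(4, 4) > 6, i.e. R(4, 4) ≥ 7.

Largest n = 6; hence R(4, 4) > 6.


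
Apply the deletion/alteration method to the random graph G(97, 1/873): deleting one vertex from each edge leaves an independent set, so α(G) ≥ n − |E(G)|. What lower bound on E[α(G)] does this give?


E[|E(G)|] = C(97, 2)·p = 4656 · (1/873) = 16/3.
E[α(G)] ≥ n − E[|E(G)|] = 97 − 16/3 = 275/3.
Numerically: ≈ 91.66667.
(This is only a lower bound; the true E[α(G)] may be larger.)

E[α(G)] ≥ 275/3 ≈ 91.66667.


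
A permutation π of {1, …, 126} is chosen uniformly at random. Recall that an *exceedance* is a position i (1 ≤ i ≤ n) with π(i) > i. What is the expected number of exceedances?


Write X = Σ_{i=1}^{126} X_i, where X_i = 1_{π(i) > i}.
For each fixed i, π(i) is uniform over {1, …, 126} (marginal of a uniform permutation), so P[π(i) > i] = (n − i)/n. Summing: Σ_{i=1}^{126} (n − i)/n = (0 + 1 + … + 125)/126 = 126(126 − 1)/(2·126) = (126 − 1)/2.
Hence E[X] = Σ_{i=1}^{126} (126 − i)/126 = 125/2 ≈ 62.500000.

E[X] = 125/2 = 62.500000.


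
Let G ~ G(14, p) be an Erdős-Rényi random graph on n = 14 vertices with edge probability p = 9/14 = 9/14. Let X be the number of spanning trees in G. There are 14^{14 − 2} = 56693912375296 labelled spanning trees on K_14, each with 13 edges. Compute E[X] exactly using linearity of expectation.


K_14 has 14^{14 − 2} = 56693912375296 labelled spanning trees.
For each such spanning tree H, let X_H = 1 if all 13 edges of H are present in G. Then P[X_H = 1] = p^{13} = (9/14)^{13} = 2541865828329/793714773254144.
By linearity of expectation: E[X] = Σ_H E[X_H] = 56693912375296 · p^{13} = 56693912375296 · 2541865828329/793714773254144 = 2541865828329/14.
Numerically: E[X] ≈ 1.82e+11.

E[X] = 56693912375296 · (9/14)^{13} = 2541865828329/14 ≈ 1.82e+11.


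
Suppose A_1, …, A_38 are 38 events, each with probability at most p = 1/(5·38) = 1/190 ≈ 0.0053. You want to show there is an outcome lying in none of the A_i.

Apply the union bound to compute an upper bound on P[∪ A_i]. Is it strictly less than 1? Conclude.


Union bound: P[∪_{i=1}^{38} A_i] ≤ Σ_i P[A_i] ≤ 38·p = 38·(1/190) = 1/5.
Numerically: 1/5 ≈ 0.2000.
Is 1/5 < 1? YES.
Since P[∪ A_i] ≤ 1/5 < 1, the complement has P[∩ A_i^c] ≥ 1 − 1/5 = 4/5 > 0, so some outcome avoids every A_i.

38·p = 1/5 ≈ 0.2000; existence CERTIFIED by the union bound.


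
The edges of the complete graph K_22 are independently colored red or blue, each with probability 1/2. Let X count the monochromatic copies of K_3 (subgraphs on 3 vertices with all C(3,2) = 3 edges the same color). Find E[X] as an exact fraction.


Let X = Σ_S X_S over the C(22, 3) = 1540 subsets S of size 3, where X_S = 1 if the K_3 on S is monochromatic.
For a fixed S, the K_3 on S has C(3, 2) = 3 edges. P[all 3 edges red] = (1/2)^3, and likewise for blue, so P[monochromatic] = 2·(1/2)^3 = 2^{1 − 3} = 1/4.
By linearity of expectation: E[X] = C(22, 3) · 2^{1 − 3} = 1540 · 1/4 = 385.
Numerically: E[X] ≈ 385.000000.

E[X] = C(22,3)·2^(1−C(3,2)) = 385 ≈ 385.000000.


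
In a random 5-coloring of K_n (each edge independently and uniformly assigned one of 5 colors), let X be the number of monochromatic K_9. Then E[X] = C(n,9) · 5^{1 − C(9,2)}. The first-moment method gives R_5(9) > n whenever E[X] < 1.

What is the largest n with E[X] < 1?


We need C(n, 9) · 5^{1 − 36} < 1, i.e. C(n, 9) < 5^{36 − 1} = 2910383045673370361328125.
Check values of n near the boundary:
  n = 2170: C(2170, 9) = 2891746779868845075610510; 2891746779868845075610510 < 2910383045673370361328125? YES
  n = 2171: C(2171, 9) = 2903784578674959601827205; 2903784578674959601827205 < 2910383045673370361328125? YES
  n = 2172: C(2172, 9) = 2915866900084148060642020; 2915866900084148060642020 < 2910383045673370361328125? NO
  n = 2173: C(2173, 9) = 2927993888115921319674265; 2927993888115921319674265 < 2910383045673370361328125? NO
The largest n with C(n, 9) < 2910383045673370361328125 is n = 2171 (where E[X] = 580756915734991920365441/582076609134674072265625 ≈ 0.997733). Hence R_5(9) > 2171, i.e. R_5(9) ≥ 2172.

Largest n = 2171; hence R_5(9) > 2171.


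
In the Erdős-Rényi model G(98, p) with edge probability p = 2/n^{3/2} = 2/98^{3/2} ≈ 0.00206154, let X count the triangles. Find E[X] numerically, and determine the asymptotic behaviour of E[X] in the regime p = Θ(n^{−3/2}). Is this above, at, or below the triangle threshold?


Number of potential triangles: C(98, 3) = 152096.
Each occurs with probability p³ ≈ (0.00206154)³ ≈ 8.76138261e-09.
By linearity: E[X] = C(98, 3)·p³ ≈ 152096 · 8.76138261e-09 ≈ 0.001333.
Since α = 3/2 > 1, p = c/n^{3/2} = o(1/n) is below the triangle threshold p ~ 1/n. Asymptotically E[X] ~ (c³/6)·n^{3(1−α)} = (2³/6)·n^{-1.5} → 0, so by Markov's inequality G has no triangles w.h.p.

E[X] ≈ 0.001333; in regime p = Θ(1/n^{3/2}) E[X] tends to 0 (below the triangle threshold p ~ 1/n).


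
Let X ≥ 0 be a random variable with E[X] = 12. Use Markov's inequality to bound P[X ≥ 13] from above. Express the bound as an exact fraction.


μ = E[X] = 12, a = 13.
Markov: P[X ≥ 13] ≤ μ/a = (12)/13 = 12/13.
Numerically: ≈ 0.923077.
(Since a = 13 > μ = 12.000000, the bound 12/13 is < 1 and informative.)

P[X ≥ 13] ≤ 12/13 ≈ 0.923077.


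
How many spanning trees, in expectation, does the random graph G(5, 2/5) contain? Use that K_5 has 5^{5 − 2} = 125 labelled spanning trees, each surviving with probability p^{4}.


K_5 has 5^{5 − 2} = 125 labelled spanning trees.
For each such spanning tree H, let X_H = 1 if all 4 edges of H are present in G. Then P[X_H = 1] = p^{4} = (2/5)^{4} = 16/625.
By linearity of expectation: E[X] = Σ_H E[X_H] = 125 · p^{4} = 125 · 16/625 = 16/5.
Numerically: E[X] ≈ 3.2.

E[X] = 125 · (2/5)^{4} = 16/5 ≈ 3.2.


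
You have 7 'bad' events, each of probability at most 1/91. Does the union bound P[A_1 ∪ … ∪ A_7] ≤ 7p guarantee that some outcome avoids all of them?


Union bound: P[∪_{i=1}^{7} A_i] ≤ Σ_i P[A_i] ≤ 7·p = 7·(1/91) = 1/13.
Numerically: 1/13 ≈ 0.076923.
Is 1/13 < 1? YES.
Since P[∪ A_i] ≤ 1/13 < 1, the complement has P[∩ A_i^c] ≥ 1 − 1/13 = 12/13 > 0, so some outcome avoids every A_i.

7·p = 1/13 ≈ 0.076923; existence CERTIFIED by the union bound.


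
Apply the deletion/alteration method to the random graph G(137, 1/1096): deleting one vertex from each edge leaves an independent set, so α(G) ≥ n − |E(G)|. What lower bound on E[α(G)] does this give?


E[|E(G)|] = C(137, 2)·p = 9316 · (1/1096) = 17/2.
E[α(G)] ≥ n − E[|E(G)|] = 137 − 17/2 = 257/2.
Numerically: ≈ 128.50000.
(This is only a lower bound; the true E[α(G)] may be larger.)

E[α(G)] ≥ 257/2 ≈ 128.50000.


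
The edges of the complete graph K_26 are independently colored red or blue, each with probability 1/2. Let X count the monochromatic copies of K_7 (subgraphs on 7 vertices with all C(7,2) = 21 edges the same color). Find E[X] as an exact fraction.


Let X = Σ_S X_S over the C(26, 7) = 657800 subsets S of size 7, where X_S = 1 if the K_7 on S is monochromatic.
For a fixed S, the K_7 on S has C(7, 2) = 21 edges. P[all 21 edges red] = (1/2)^21, and likewise for blue, so P[monochromatic] = 2·(1/2)^21 = 2^{1 − 21} = 1/1048576.
By linearity of expectation: E[X] = C(26, 7) · 2^{1 − 21} = 657800 · 1/1048576 = 82225/131072.
Numerically: E[X] ≈ 0.6273.

E[X] = C(26,7)·2^(1−C(7,2)) = 82225/131072 ≈ 0.6273.


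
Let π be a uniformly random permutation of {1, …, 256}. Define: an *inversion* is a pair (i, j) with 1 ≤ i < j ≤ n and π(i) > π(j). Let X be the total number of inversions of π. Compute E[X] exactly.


Write X = Σ X_I over the C(256, 2) = 32640 pairs i < j, with X_I the indicator of one inversion.
There are 32640 indicators.
For each fixed pair i < j, the values π(i) and π(j) are two distinct elements of {1, …, 256} in uniformly random order; by symmetry P[π(i) > π(j)] = 1/2.
By linearity: E[X] = 32640 · (1/2) = C(256, 2) · (1/2) = 32640/2 = 16320 ≈ 16320.000.

E[X] = 16320 = 16320.000.


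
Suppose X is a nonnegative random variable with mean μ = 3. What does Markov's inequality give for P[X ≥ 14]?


μ = E[X] = 3, a = 14.
Markov: P[X ≥ 14] ≤ μ/a = (3)/14 = 3/14.
Numerically: ≈ 0.21429.
(Since a = 14 > μ = 3.00000, the bound 3/14 is < 1 and informative.)

P[X ≥ 14] ≤ 3/14 ≈ 0.21429.


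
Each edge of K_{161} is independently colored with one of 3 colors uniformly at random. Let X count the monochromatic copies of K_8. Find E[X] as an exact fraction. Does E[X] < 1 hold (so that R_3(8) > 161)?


E[X] = C(161, 8) · 3^{1 − 28} = 9383313279340 · 3^{−27} = 9383313279340/7625597484987.
As a reduced fraction: E[X] = 9383313279340/7625597484987 ≈ 1.231.
Is E[X] < 1? NO.
Since E[X] ≥ 1, the first-moment bound is inconclusive at n = 161; it does NOT by itself certify R_3(8) > 161.

E[X] = 9383313279340/7625597484987 ≈ 1.231; E[X] ≥ 1; first-moment method inconclusive here.


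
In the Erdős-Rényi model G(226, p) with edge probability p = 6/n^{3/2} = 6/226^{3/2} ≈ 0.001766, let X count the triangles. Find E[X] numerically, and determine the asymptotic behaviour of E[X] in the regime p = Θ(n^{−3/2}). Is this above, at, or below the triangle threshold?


Number of potential triangles: C(226, 3) = 1898400.
Each occurs with probability p³ ≈ (0.001766)³ ≈ 5.507643e-09.
By linearity: E[X] = C(226, 3)·p³ ≈ 1898400 · 5.507643e-09 ≈ 0.0105.
Since α = 3/2 > 1, p = c/n^{3/2} = o(1/n) is below the triangle threshold p ~ 1/n. Asymptotically E[X] ~ (c³/6)·n^{3(1−α)} = (6³/6)·n^{-1.5} → 0, so by Markov's inequality G has no triangles w.h.p.

E[X] ≈ 0.0105; in regime p = Θ(1/n^{3/2}) E[X] tends to 0 (below the triangle threshold p ~ 1/n).


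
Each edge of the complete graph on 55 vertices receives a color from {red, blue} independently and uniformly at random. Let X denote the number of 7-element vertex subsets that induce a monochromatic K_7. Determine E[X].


Let X = Σ_S X_S over the C(55, 7) = 202927725 subsets S of size 7, where X_S = 1 if the K_7 on S is monochromatic.
For a fixed S, the K_7 on S has C(7, 2) = 21 edges. P[all 21 edges red] = (1/2)^21, and likewise for blue, so P[monochromatic] = 2·(1/2)^21 = 2^{1 − 21} = 1/1048576.
Summing: E[X] = C(55, 7) · 2^{1 − 21} = 202927725 · 1/1048576 = 202927725/1048576.
Numerically: E[X] ≈ 193.52696.

E[X] = C(55,7)·2^(1−C(7,2)) = 202927725/1048576 ≈ 193.52696.


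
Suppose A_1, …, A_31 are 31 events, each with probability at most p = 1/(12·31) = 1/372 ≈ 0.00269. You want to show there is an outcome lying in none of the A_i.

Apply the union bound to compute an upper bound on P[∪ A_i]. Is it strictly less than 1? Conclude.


Union bound: P[∪_{i=1}^{31} A_i] ≤ Σ_i P[A_i] ≤ 31·p = 31·(1/372) = 1/12.
Numerically: 1/12 ≈ 0.08333.
Is 1/12 < 1? YES.
Since P[∪ A_i] ≤ 1/12 < 1, the complement has P[∩ A_i^c] ≥ 1 − 1/12 = 11/12 > 0, so some outcome avoids every A_i.

31·p = 1/12 ≈ 0.08333; existence CERTIFIED by the union bound.


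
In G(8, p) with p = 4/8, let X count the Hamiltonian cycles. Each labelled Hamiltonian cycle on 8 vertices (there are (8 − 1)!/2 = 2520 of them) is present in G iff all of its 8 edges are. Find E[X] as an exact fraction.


K_8 has (8 − 1)!/2 = 2520 labelled Hamiltonian cycles.
For each such Hamiltonian cycle H, let X_H = 1 if all 8 edges of H are present in G. Then P[X_H = 1] = p^{8} = (1/2)^{8} = 1/256.
By linearity of expectation: E[X] = Σ_H E[X_H] = 2520 · p^{8} = 2520 · 1/256 = 315/32.
Numerically: E[X] ≈ 9.844.

E[X] = 2520 · (1/2)^{8} = 315/32 ≈ 9.844.


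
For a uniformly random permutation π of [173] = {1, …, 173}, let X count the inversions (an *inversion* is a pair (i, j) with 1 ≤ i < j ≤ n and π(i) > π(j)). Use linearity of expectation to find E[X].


Write X = Σ X_I over the C(173, 2) = 14878 pairs i < j, with X_I the indicator of one inversion.
There are 14878 indicators.
For each fixed pair i < j, the values π(i) and π(j) are two distinct elements of {1, …, 173} in uniformly random order; by symmetry P[π(i) > π(j)] = 1/2.
By linearity: E[X] = 14878 · (1/2) = C(173, 2) · (1/2) = 14878/2 = 7439 ≈ 7439.000.

E[X] = 7439 = 7439.000.


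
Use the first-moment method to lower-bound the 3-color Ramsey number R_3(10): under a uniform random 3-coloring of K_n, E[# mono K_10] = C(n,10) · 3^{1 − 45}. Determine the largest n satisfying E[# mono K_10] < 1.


We need C(n, 10) · 3^{1 − 45} < 1, i.e. C(n, 10) < 3^{45 − 1} = 984770902183611232881.
Check values of n near the boundary:
  n = 567: C(567, 10) = 873787071273467749398; 873787071273467749398 < 984770902183611232881? YES
  n = 568: C(568, 10) = 889446337783744949208; 889446337783744949208 < 984770902183611232881? YES
  n = 569: C(569, 10) = 905357721286137524328; 905357721286137524328 < 984770902183611232881? YES
  n = 570: C(570, 10) = 921524823451961408691; 921524823451961408691 < 984770902183611232881? YES
  n = 571: C(571, 10) = 937951290893172842001; 937951290893172842001 < 984770902183611232881? YES
  n = 572: C(572, 10) = 954640815642161682606; 954640815642161682606 < 984770902183611232881? YES
  n = 573: C(573, 10) = 971597135635805762226; 971597135635805762226 < 984770902183611232881? YES
  n = 574: C(574, 10) = 988824035203816502691; 988824035203816502691 < 984770902183611232881? NO
  n = 575: C(575, 10) = 1006325345561406175305; 1006325345561406175305 < 984770902183611232881? NO
  n = 576: C(576, 10) = 1024104945306307344480; 1024104945306307344480 < 984770902183611232881? NO
The largest n with C(n, 10) < 984770902183611232881 is n = 573 (where E[X] = 35985079097622435638/36472996377170786403 ≈ 0.9866225). Hence R_3(10) > 573, i.e. R_3(10) ≥ 574.

Largest n = 573; hence R_3(10) > 573.


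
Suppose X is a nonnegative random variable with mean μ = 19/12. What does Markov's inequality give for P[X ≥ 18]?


μ = E[X] = 19/12, a = 18.
Markov: P[X ≥ 18] ≤ μ/a = (19/12)/18 = 19/216.
Numerically: ≈ 0.08796.
(Since a = 18 > μ = 1.58333, the bound 19/216 is < 1 and informative.)

P[X ≥ 18] ≤ 19/216 ≈ 0.08796.


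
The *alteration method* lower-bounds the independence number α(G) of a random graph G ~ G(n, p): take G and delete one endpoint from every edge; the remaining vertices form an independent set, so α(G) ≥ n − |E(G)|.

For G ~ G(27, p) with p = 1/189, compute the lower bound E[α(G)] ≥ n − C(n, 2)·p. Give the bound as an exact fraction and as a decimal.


E[|E(G)|] = C(27, 2)·p = 351 · (1/189) = 13/7.
E[α(G)] ≥ n − E[|E(G)|] = 27 − 13/7 = 176/7.
Numerically: ≈ 25.1429.
(This is only a lower bound; the true E[α(G)] may be larger.)

E[α(G)] ≥ 176/7 ≈ 25.1429.


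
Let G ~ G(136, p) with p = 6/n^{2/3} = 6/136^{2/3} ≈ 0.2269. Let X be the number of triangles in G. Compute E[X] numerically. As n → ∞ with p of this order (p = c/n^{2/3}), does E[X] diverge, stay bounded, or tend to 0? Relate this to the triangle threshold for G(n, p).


Number of potential triangles: C(136, 3) = 410040.
Each occurs with probability p³ ≈ (0.2269)³ ≈ 1.167820e-02.
By linearity: E[X] = C(136, 3)·p³ ≈ 410040 · 1.167820e-02 ≈ 4788.5294.
Since α = 2/3 < 1, p = c/n^{2/3} ≫ 1/n is above the triangle threshold p ~ 1/n. Asymptotically E[X] ~ (c³/6)·n^{3(1−α)} = (6³/6)·n^{1} → ∞; triangles are abundant w.h.p.

E[X] ≈ 4788.5294; in regime p = Θ(1/n^{2/3}) E[X] diverges (above the triangle threshold p ~ 1/n).


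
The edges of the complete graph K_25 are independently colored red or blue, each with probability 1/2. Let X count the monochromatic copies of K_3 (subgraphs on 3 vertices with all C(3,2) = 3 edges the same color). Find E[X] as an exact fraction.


Let X = Σ_S X_S over the C(25, 3) = 2300 subsets S of size 3, where X_S = 1 if the K_3 on S is monochromatic.
For a fixed S, the K_3 on S has C(3, 2) = 3 edges. P[all 3 edges red] = (1/2)^3, and likewise for blue, so P[monochromatic] = 2·(1/2)^3 = 2^{1 − 3} = 1/4.
By linearity of expectation: E[X] = C(25, 3) · 2^{1 − 3} = 2300 · 1/4 = 575.
Numerically: E[X] ≈ 575.0000.

E[X] = C(25,3)·2^(1−C(3,2)) = 575 ≈ 575.0000.


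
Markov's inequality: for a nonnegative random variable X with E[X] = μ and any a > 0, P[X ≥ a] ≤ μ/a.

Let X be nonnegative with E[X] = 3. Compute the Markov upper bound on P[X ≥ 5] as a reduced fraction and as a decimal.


μ = E[X] = 3, a = 5.
Markov: P[X ≥ 5] ≤ μ/a = (3)/5 = 3/5.
Numerically: ≈ 0.60000.
(Since a = 5 > μ = 3.00000, the bound 3/5 is < 1 and informative.)

P[X ≥ 5] ≤ 3/5 ≈ 0.60000.
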